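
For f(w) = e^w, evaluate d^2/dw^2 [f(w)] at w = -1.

e^(-1)

The coefficient of (w + 1)^2 in the expansion is e^(-1)/2, so f′′(-1) = 2! * (e^(-1)/2) = e^(-1).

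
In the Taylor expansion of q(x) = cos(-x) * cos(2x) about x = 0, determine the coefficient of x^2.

Write out both Maclaurin series and multiply, keeping only the needed powers.

-5/2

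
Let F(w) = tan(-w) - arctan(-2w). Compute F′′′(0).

Combine the two series term by term.
The coefficient of w^3 in the expansion is -3, so F′′′(0) = 3! * (-3) = -18.

-18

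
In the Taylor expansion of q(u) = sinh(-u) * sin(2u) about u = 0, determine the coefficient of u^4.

1

Expand each factor separately, then convolve coefficients.
q(0) = 0
q′(0) = 0
q′′(0) = -4
q′′′(0) = 0
q^(4)(0) = 24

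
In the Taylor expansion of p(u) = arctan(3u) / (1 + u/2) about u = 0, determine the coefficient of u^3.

-33/4

Multiply the two series term by term and collect like powers.
p(0) = 0
p′(0) = 3
p′′(0) = -3
p′′′(0) = -99/2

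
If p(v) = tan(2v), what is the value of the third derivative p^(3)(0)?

16

Use the known series and substitute for the argument.
The coefficient of v^3 in the expansion is 8/3, so p′′′(0) = 3! * (8/3) = 16.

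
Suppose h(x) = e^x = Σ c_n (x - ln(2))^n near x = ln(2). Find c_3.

1/3

Apply the Taylor formula c_k = f^(k)(a)/k!.
h(ln(2)) = 2
h′(ln(2)) = 2
h′′(ln(2)) = 2
h′′′(ln(2)) = 2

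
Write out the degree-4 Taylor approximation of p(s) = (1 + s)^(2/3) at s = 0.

-7*s^4/243 + 4*s^3/81 - s^2/9 + 2*s/3 + 1

Use the known series and substitute for the argument.
p(0) = 1
p′(0) = 2/3
p′′(0) = -2/9
p′′′(0) = 8/27
p^(4)(0) = -56/81
Dividing each by k! gives the coefficients c_0, ..., c_4.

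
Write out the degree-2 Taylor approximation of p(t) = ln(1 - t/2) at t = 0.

-t^2/8 - t/2

Apply the Taylor formula c_k = f^(k)(a)/k!.
p(0) = 0
p′(0) = -1/2
p′′(0) = -1/4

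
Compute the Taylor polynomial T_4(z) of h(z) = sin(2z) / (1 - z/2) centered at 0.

Multiply the two series term by term and collect like powers.
h(0) = 0
h′(0) = 2
h′′(0) = 2
h′′′(0) = -5
h^(4)(0) = -10

-5*z^4/12 - 5*z^3/6 + z^2 + 2*z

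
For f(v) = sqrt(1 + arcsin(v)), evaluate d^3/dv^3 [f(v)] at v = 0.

7/8

Compose series: expand the inner function first, then feed it into the outer expansion.
The coefficient of v^3 in the expansion is 7/48, so f′′′(0) = 3! * (7/48) = 7/8.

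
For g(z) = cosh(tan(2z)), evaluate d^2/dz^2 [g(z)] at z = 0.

4

Let u equal the inner series; expand the outer function in u and truncate.
The coefficient of z^2 in the expansion is 2, so g′′(0) = 2! * (2) = 4.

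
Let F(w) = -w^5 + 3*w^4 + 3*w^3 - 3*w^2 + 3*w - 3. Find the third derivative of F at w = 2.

-78

Use the known series and substitute for the argument.
The coefficient of (w - 2)^3 in the expansion is -13, so F′′′(2) = 3! * (-13) = -78.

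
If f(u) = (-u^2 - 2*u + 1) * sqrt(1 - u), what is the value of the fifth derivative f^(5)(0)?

435/32

Shift and add copies of the series according to the polynomial's terms.
From the series, [u^5] f = 29/256; multiply by 5! = 120 to get 435/32.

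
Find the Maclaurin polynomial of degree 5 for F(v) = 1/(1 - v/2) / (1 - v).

63*v^5/32 + 31*v^4/16 + 15*v^3/8 + 7*v^2/4 + 3*v/2 + 1

Write out both Maclaurin series and multiply, keeping only the needed powers.
F(0) = 1
F′(0) = 3/2
F′′(0) = 7/2
F′′′(0) = 45/4
F^(4)(0) = 93/2
F^(5)(0) = 945/4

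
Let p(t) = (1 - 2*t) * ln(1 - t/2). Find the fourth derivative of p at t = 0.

13/8

Multiply each power in the prefactor through the base expansion.
From the series, [t^4] p = 13/192; multiply by 4! = 24 to get 13/8.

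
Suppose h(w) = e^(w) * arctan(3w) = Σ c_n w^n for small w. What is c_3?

Write out both Maclaurin series and multiply, keeping only the needed powers.
[w^0] = 0;  [w^1] = 3;  [w^2] = 3;  [w^3] = -15/2.
So c_3 = h′′′(0)/3! = -15/2.

-15/2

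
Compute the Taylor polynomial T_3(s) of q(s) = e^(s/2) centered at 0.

s^3/48 + s^2/8 + s/2 + 1

q(0) = 1
q′(0) = 1/2
q′′(0) = 1/4
q′′′(0) = 1/8
Then c_k = q^(k)(0)/k! gives each Taylor coefficient.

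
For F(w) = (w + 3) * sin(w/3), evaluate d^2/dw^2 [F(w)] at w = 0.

Multiply each power in the prefactor through the base expansion.
The coefficient of w^2 in the expansion is 1/3, so F′′(0) = 2! * (1/3) = 2/3.

2/3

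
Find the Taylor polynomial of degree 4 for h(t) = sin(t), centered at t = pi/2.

h(pi/2) = 1
h′(pi/2) = 0
h′′(pi/2) = -1
h′′′(pi/2) = 0
h^(4)(pi/2) = 1
The Taylor polynomial is Σ h^(k)(pi/2)/k! · (t - pi/2)^k.

(t - pi/2)^4/24 - (t - pi/2)^2/2 + 1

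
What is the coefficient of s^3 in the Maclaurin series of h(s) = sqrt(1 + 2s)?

1/2

[s^0] = 1;  [s^1] = 1;  [s^2] = -1/2;  [s^3] = 1/2.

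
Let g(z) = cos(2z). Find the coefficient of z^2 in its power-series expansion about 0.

-2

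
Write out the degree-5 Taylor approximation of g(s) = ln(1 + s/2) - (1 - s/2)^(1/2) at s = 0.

291*s^5/40960 - 27*s^4/2048 + 19*s^3/384 - 3*s^2/32 + 3*s/4 - 1

Combine the two series term by term.
g(0) = -1
g′(0) = 3/4
g′′(0) = -3/16
g′′′(0) = 19/64
g^(4)(0) = -81/256
g^(5)(0) = 873/1024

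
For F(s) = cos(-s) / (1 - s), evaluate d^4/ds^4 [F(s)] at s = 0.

13

Use 1/(1 - r) = Σ r^k on the denominator, then take the Cauchy product.
The coefficient of s^4 in the expansion is 13/24, so F^(4)(0) = 4! * (13/24) = 13.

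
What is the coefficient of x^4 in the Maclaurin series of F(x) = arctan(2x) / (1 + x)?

2/3

Expand each factor separately, then convolve coefficients.
F(0) = 0
F′(0) = 2
F′′(0) = -4
F′′′(0) = -4
F^(4)(0) = 16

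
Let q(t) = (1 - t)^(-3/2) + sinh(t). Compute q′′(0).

15/4

Combine the two series term by term.
The coefficient of t^2 in the expansion is 15/8, so q′′(0) = 2! * (15/8) = 15/4.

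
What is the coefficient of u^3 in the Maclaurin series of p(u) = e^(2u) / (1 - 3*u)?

157/3

Expand 1/(denominator) as a geometric series and multiply by the numerator's series.
p(0) = 1
p′(0) = 5
p′′(0) = 34
p′′′(0) = 314
So c_3 = p′′′(0)/3! = 157/3.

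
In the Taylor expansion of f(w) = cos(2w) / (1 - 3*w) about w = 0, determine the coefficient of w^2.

Use 1/(1 - r) = Σ r^k on the denominator, then take the Cauchy product.
f(0) = 1
f′(0) = 3
f′′(0) = 14
Then c_k = f^(k)(0)/k! gives each Taylor coefficient.

7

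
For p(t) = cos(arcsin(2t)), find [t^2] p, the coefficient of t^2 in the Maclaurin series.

Compose series: expand the inner function first, then feed it into the outer expansion.

-2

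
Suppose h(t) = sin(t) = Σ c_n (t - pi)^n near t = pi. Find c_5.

h(pi) = 0
h′(pi) = -1
h′′(pi) = 0
h′′′(pi) = 1
h^(4)(pi) = 0
h^(5)(pi) = -1

-1/120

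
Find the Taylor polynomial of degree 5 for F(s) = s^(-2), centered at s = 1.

-6*(s - 1)^5 + 5*(s - 1)^4 - 4*(s - 1)^3 + 3*(s - 1)^2 - 2*(s - 1) + 1

Differentiate repeatedly and evaluate at the center.
F(1) = 1
F′(1) = -2
F′′(1) = 6
F′′′(1) = -24
F^(4)(1) = 120
F^(5)(1) = -720
Then c_k = F^(k)(1)/k! gives each Taylor coefficient.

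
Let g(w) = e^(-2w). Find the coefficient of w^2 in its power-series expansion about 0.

2

g(0) = 1
g′(0) = -2
g′′(0) = 4
So c_2 = g′′(0)/2! = 2.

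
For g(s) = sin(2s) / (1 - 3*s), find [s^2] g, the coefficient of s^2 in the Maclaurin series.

Use 1/(1 - r) = Σ r^k on the denominator, then take the Cauchy product.
[s^0] = 0;  [s^1] = 2;  [s^2] = 6.

6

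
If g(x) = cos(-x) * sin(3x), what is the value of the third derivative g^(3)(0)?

Multiply the two series term by term and collect like powers.
From the series, [x^3] g = -6; multiply by 3! = 6 to get -36.

-36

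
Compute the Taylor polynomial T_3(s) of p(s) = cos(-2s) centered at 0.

Apply the Taylor formula c_k = f^(k)(a)/k!.
p(0) = 1
p′(0) = 0
p′′(0) = -4
p′′′(0) = 0
The Taylor polynomial is Σ p^(k)(0)/k! · s^k.

1 - 2*s^2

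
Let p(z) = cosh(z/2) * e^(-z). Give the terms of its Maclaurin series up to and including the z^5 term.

Take the Cauchy product of the two expansions.
p(0) = 1
p′(0) = -1
p′′(0) = 5/4
p′′′(0) = -7/4
p^(4)(0) = 41/16
p^(5)(0) = -61/16

-61*z^5/1920 + 41*z^4/384 - 7*z^3/24 + 5*z^2/8 - z + 1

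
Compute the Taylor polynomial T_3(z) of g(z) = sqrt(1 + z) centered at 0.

z^3/16 - z^2/8 + z/2 + 1

g(0) = 1
g′(0) = 1/2
g′′(0) = -1/4
g′′′(0) = 3/8
The Taylor polynomial is Σ g^(k)(0)/k! · z^k.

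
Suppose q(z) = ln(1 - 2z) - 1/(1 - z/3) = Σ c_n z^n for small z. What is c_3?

Combine the two series term by term.
[z^0] = -1;  [z^1] = -7/3;  [z^2] = -19/9;  [z^3] = -73/27.
So c_3 = q′′′(0)/3! = -73/27.

-73/27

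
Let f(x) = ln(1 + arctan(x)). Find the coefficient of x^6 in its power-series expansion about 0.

Plug the Maclaurin series of the inner function into that of the outer and collect terms.
f(0) = 0
f′(0) = 1
f′′(0) = -1
f′′′(0) = 0
f^(4)(0) = 2
f^(5)(0) = 8
f^(6)(0) = -64
Dividing each by k! gives the coefficients c_0, ..., c_6.

-4/45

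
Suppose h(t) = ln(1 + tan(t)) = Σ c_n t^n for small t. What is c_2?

Let u equal the inner series; expand the outer function in u and truncate.
h(0) = 0
h′(0) = 1
h′′(0) = -1
So c_2 = h′′(0)/2! = -1/2.

-1/2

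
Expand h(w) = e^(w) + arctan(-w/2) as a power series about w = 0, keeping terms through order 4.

Combine the two series term by term.
h(0) = 1
h′(0) = 1/2
h′′(0) = 1
h′′′(0) = 5/4
h^(4)(0) = 1

w^4/24 + 5*w^3/24 + w^2/2 + w/2 + 1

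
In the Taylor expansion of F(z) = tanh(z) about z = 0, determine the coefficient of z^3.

-1/3

F(0) = 0
F′(0) = 1
F′′(0) = 0
F′′′(0) = -2
Dividing each by k! gives the coefficients c_0, ..., c_3.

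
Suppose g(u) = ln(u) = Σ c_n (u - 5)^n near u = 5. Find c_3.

[(u - 5)^0] = ln(5);  [(u - 5)^1] = 1/5;  [(u - 5)^2] = -1/50;  [(u - 5)^3] = 1/375.
So c_3 = g′′′(5)/3! = 1/375.

1/375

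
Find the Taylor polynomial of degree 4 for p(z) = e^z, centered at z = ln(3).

(z - ln(3))^4/8 + (z - ln(3))^3/2 + 3*(z - ln(3))^2/2 + 3*(z - ln(3)) + 3

[(z - ln(3))^0] = 3;  [(z - ln(3))^1] = 3;  [(z - ln(3))^2] = 3/2;  [(z - ln(3))^3] = 1/2;  [(z - ln(3))^4] = 1/8.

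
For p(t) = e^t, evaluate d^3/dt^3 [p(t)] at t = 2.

e^(2)

Differentiate repeatedly and evaluate at the center.
From the series, [(t - 2)^3] p = e^(2)/6; multiply by 3! = 6 to get e^(2).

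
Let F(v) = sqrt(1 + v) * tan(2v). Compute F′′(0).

2

Multiply the two series term by term and collect like powers.
From the series, [v^2] F = 1; multiply by 2! = 2 to get 2.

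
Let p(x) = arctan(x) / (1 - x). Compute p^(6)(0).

Take the Cauchy product of the two expansions.
The coefficient of x^6 in the expansion is 13/15, so p^(6)(0) = 6! * (13/15) = 624.

624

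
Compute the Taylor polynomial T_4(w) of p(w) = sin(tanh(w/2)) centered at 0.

-w^3/16 + w/2

Substitute the inner expansion into the outer series and collect powers.
p(0) = 0
p′(0) = 1/2
p′′(0) = 0
p′′′(0) = -3/8
p^(4)(0) = 0
Dividing each by k! gives the coefficients c_0, ..., c_4.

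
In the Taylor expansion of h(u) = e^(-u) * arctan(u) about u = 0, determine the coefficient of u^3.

Write out both Maclaurin series and multiply, keeping only the needed powers.
[u^0] = 0;  [u^1] = 1;  [u^2] = -1;  [u^3] = 1/6.
So c_3 = h′′′(0)/3! = 1/6.

1/6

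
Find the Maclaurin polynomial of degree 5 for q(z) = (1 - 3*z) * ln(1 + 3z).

Multiply each power in the prefactor through the base expansion.
q(0) = 0
q′(0) = 3
q′′(0) = -27
q′′′(0) = 135
q^(4)(0) = -1134
q^(5)(0) = 13122

2187*z^5/20 - 189*z^4/4 + 45*z^3/2 - 27*z^2/2 + 3*z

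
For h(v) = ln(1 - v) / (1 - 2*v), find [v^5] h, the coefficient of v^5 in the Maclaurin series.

Expand 1/(denominator) as a geometric series and multiply by the numerator's series.
[v^0] = 0;  [v^1] = -1;  [v^2] = -5/2;  [v^3] = -16/3;  [v^4] = -131/12;  [v^5] = -661/30.

-661/30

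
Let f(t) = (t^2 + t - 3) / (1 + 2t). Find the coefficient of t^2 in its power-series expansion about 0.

Distribute the polynomial across the series and collect like powers.
f(0) = -3
f′(0) = 7
f′′(0) = -26
So c_2 = f′′(0)/2! = -13.

-13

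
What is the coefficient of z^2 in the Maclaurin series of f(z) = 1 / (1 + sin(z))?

Expand as Σ (-1)^k u^k with u equal to the inner function's series.
f(0) = 1
f′(0) = -1
f′′(0) = 2
The Taylor polynomial is Σ f^(k)(0)/k! · z^k.

1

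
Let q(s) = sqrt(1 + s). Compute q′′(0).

The coefficient of s^2 in the expansion is -1/8, so q′′(0) = 2! * (-1/8) = -1/4.

-1/4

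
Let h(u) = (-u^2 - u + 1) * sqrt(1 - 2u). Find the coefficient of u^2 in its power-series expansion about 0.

-1/2

Distribute the polynomial across the series and collect like powers.
So c_2 = h′′(0)/2! = -1/2.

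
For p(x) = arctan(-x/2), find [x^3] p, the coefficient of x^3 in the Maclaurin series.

1/24

p(0) = 0
p′(0) = -1/2
p′′(0) = 0
p′′′(0) = 1/4
So c_3 = p′′′(0)/3! = 1/24.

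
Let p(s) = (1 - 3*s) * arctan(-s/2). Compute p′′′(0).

Multiply each power in the prefactor through the base expansion.
From the series, [s^3] p = 1/24; multiply by 3! = 6 to get 1/4.

1/4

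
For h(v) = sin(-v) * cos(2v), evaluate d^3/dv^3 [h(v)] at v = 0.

Write out both Maclaurin series and multiply, keeping only the needed powers.
The coefficient of v^3 in the expansion is 13/6, so h′′′(0) = 3! * (13/6) = 13.

13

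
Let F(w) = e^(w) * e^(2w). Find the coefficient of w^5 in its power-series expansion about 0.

Multiply the two series term by term and collect like powers.
So c_5 = F^(5)(0)/5! = 81/40.

81/40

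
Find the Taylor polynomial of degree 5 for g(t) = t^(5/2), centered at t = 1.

3*(t - 1)^5/256 - 5*(t - 1)^4/128 + 5*(t - 1)^3/16 + 15*(t - 1)^2/8 + 5*(t - 1)/2 + 1

g(1) = 1
g′(1) = 5/2
g′′(1) = 15/4
g′′′(1) = 15/8
g^(4)(1) = -15/16
g^(5)(1) = 45/32
The Taylor polynomial is Σ g^(k)(1)/k! · (t - 1)^k.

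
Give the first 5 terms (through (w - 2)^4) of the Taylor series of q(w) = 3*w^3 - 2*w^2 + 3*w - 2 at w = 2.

[(w - 2)^0] = 20;  [(w - 2)^1] = 31;  [(w - 2)^2] = 16;  [(w - 2)^3] = 3;  [(w - 2)^4] = 0.

3*(w - 2)^3 + 16*(w - 2)^2 + 31*(w - 2) + 20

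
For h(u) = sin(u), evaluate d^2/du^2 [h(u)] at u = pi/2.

-1

Use the known series and substitute for the argument.
The coefficient of (u - pi/2)^2 in the expansion is -1/2, so h′′(pi/2) = 2! * (-1/2) = -1.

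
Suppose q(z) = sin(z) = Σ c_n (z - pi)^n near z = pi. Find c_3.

Use the known series and substitute for the argument.

1/6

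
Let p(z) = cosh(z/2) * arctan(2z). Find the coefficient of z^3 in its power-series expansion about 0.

Expand each factor separately, then convolve coefficients.
p(0) = 0
p′(0) = 2
p′′(0) = 0
p′′′(0) = -29/2
So c_3 = p′′′(0)/3! = -29/12.

-29/12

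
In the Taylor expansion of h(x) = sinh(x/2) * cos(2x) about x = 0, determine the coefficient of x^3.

-47/48

Write out both Maclaurin series and multiply, keeping only the needed powers.
So c_3 = h′′′(0)/3! = -47/48.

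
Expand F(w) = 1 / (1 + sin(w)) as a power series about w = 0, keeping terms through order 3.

Expand as Σ (-1)^k u^k with u equal to the inner function's series.
F(0) = 1
F′(0) = -1
F′′(0) = 2
F′′′(0) = -5

-5*w^3/6 + w^2 - w + 1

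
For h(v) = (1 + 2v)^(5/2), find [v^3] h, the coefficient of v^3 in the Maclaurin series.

5/2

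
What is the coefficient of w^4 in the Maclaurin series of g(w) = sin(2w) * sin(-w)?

5/3

Multiply the two series term by term and collect like powers.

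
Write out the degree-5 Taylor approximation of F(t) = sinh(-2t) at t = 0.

F(0) = 0
F′(0) = -2
F′′(0) = 0
F′′′(0) = -8
F^(4)(0) = 0
F^(5)(0) = -32
Dividing each by k! gives the coefficients c_0, ..., c_5.

-4*t^5/15 - 4*t^3/3 - 2*t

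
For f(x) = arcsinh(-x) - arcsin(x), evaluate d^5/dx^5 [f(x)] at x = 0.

Combine the two series term by term.
The coefficient of x^5 in the expansion is -3/20, so f^(5)(0) = 5! * (-3/20) = -18.

-18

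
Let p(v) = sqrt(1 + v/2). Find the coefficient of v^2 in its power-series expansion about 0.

Use the known series and substitute for the argument.
[v^0] = 1;  [v^1] = 1/4;  [v^2] = -1/32.

-1/32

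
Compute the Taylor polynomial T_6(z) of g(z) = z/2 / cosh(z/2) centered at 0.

Write the quotient as an unknown series and match coefficients against numerator = denominator · series.
[z^0] = 0;  [z^1] = 1/2;  [z^2] = 0;  [z^3] = -1/16;  [z^4] = 0;  [z^5] = 5/768;  [z^6] = 0.

5*z^5/768 - z^3/16 + z/2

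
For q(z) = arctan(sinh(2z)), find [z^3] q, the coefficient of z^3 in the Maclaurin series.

-4/3

Plug the Maclaurin series of the inner function into that of the outer and collect terms.
So c_3 = q′′′(0)/3! = -4/3.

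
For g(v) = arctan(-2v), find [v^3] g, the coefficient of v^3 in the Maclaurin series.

8/3

g(0) = 0
g′(0) = -2
g′′(0) = 0
g′′′(0) = 16
So c_3 = g′′′(0)/3! = 8/3.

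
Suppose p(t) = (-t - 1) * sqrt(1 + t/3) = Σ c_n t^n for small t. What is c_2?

Shift and add copies of the series according to the polynomial's terms.

-11/72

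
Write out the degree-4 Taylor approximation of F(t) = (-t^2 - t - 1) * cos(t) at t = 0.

Shift and add copies of the series according to the polynomial's terms.
[t^0] = -1;  [t^1] = -1;  [t^2] = -1/2;  [t^3] = 1/2;  [t^4] = 11/24.

11*t^4/24 + t^3/2 - t^2/2 - t - 1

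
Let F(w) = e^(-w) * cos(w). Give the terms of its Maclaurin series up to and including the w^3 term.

Take the Cauchy product of the two expansions.
[w^0] = 1;  [w^1] = -1;  [w^2] = 0;  [w^3] = 1/3.

w^3/3 - w + 1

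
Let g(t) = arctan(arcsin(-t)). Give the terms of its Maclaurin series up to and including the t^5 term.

Plug the Maclaurin series of the inner function into that of the outer and collect terms.
g(0) = 0
g′(0) = -1
g′′(0) = 0
g′′′(0) = 1
g^(4)(0) = 0
g^(5)(0) = -13
Then c_k = g^(k)(0)/k! gives each Taylor coefficient.

-13*t^5/120 + t^3/6 - t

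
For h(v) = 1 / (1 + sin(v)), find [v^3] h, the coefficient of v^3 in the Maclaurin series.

-5/6

Expand as Σ (-1)^k u^k with u equal to the inner function's series.
So c_3 = h′′′(0)/3! = -5/6.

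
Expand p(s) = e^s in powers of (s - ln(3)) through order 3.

(s - ln(3))^3/2 + 3*(s - ln(3))^2/2 + 3*(s - ln(3)) + 3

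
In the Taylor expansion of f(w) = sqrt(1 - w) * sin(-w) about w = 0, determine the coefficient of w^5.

19/1920

Expand each factor separately, then convolve coefficients.
f(0) = 0
f′(0) = -1
f′′(0) = 1
f′′′(0) = 7/4
f^(4)(0) = -1/2
f^(5)(0) = 19/16
Dividing each by k! gives the coefficients c_0, ..., c_5.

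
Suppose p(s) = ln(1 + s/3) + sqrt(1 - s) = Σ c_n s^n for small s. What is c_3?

Add the two expansions coefficient-wise.

-65/1296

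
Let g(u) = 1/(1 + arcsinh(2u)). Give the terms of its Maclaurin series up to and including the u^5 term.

-92*u^5/5 + 32*u^4/3 - 20*u^3/3 + 4*u^2 - 2*u + 1

Let u equal the inner series; expand the outer function in u and truncate.
g(0) = 1
g′(0) = -2
g′′(0) = 8
g′′′(0) = -40
g^(4)(0) = 256
g^(5)(0) = -2208
The Taylor polynomial is Σ g^(k)(0)/k! · u^k.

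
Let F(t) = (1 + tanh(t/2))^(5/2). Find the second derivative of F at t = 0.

15/16

Compose series: expand the inner function first, then feed it into the outer expansion.
From the series, [t^2] F = 15/32; multiply by 2! = 2 to get 15/16.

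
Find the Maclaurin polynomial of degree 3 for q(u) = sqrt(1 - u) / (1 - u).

5*u^3/16 + 3*u^2/8 + u/2 + 1

Multiply the two series term by term and collect like powers.
[u^0] = 1;  [u^1] = 1/2;  [u^2] = 3/8;  [u^3] = 5/16.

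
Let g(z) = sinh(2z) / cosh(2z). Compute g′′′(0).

-16

Write the quotient as an unknown series and match coefficients against numerator = denominator · series.
From the series, [z^3] g = -8/3; multiply by 3! = 6 to get -16.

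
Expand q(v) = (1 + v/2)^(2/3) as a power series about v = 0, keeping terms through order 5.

7*v^5/11664 - 7*v^4/3888 + v^3/162 - v^2/36 + v/3 + 1

q(0) = 1
q′(0) = 1/3
q′′(0) = -1/18
q′′′(0) = 1/27
q^(4)(0) = -7/162
q^(5)(0) = 35/486
Dividing each by k! gives the coefficients c_0, ..., c_5.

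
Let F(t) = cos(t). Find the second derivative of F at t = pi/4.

-sqrt(2)/2

The coefficient of (t - pi/4)^2 in the expansion is -sqrt(2)/4, so F′′(pi/4) = 2! * (-sqrt(2)/4) = -sqrt(2)/2.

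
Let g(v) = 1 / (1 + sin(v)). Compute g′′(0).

Expand as Σ (-1)^k u^k with u equal to the inner function's series.
The coefficient of v^2 in the expansion is 1, so g′′(0) = 2! * (1) = 2.

2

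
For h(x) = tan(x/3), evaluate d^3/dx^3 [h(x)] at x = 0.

2/27

From the series, [x^3] h = 1/81; multiply by 3! = 6 to get 2/27.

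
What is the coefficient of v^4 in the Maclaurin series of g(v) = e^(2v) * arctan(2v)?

Multiply the two series term by term and collect like powers.
g(0) = 0
g′(0) = 2
g′′(0) = 8
g′′′(0) = 8
g^(4)(0) = -64
Then c_k = g^(k)(0)/k! gives each Taylor coefficient.

-8/3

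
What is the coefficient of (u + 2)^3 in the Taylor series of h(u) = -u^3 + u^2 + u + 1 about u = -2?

h(-2) = 11
h′(-2) = -15
h′′(-2) = 14
h′′′(-2) = -6
Dividing each by k! gives the coefficients c_0, ..., c_3.

-1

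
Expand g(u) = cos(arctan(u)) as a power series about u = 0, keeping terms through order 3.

1 - u^2/2

Substitute the inner expansion into the outer series and collect powers.
g(0) = 1
g′(0) = 0
g′′(0) = -1
g′′′(0) = 0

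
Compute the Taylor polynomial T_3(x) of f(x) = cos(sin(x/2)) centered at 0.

1 - x^2/8

Let u equal the inner series; expand the outer function in u and truncate.
f(0) = 1
f′(0) = 0
f′′(0) = -1/4
f′′′(0) = 0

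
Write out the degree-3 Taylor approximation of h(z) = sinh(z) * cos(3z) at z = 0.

Multiply the two series term by term and collect like powers.
h(0) = 0
h′(0) = 1
h′′(0) = 0
h′′′(0) = -26
The Taylor polynomial is Σ h^(k)(0)/k! · z^k.

-13*z^3/3 + z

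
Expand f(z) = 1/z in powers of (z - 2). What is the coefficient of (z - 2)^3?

-1/16

Differentiate repeatedly and evaluate at the center.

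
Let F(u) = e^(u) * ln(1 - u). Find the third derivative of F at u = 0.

-8

Expand each factor separately, then convolve coefficients.
The coefficient of u^3 in the expansion is -4/3, so F′′′(0) = 3! * (-4/3) = -8.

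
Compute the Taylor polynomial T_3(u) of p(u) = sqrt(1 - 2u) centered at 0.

-u^3/2 - u^2/2 - u + 1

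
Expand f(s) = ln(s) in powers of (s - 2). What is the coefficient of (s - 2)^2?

Compute the successive derivatives at the expansion point and divide by k!.
So c_2 = f′′(2)/2! = -1/8.

-1/8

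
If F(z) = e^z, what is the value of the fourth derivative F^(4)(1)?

e

The coefficient of (z - 1)^4 in the expansion is e/24, so F^(4)(1) = 4! * (e/24) = e.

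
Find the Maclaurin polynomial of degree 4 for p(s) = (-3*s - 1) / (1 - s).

Multiply each power in the prefactor through the base expansion.
p(0) = -1
p′(0) = -4
p′′(0) = -8
p′′′(0) = -24
p^(4)(0) = -96

-4*s^4 - 4*s^3 - 4*s^2 - 4*s - 1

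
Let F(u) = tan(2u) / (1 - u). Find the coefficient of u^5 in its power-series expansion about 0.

Write out both Maclaurin series and multiply, keeping only the needed powers.
[u^0] = 0;  [u^1] = 2;  [u^2] = 2;  [u^3] = 14/3;  [u^4] = 14/3;  [u^5] = 134/15.

134/15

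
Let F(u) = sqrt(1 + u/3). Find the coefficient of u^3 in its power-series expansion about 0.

1/432

Compute the successive derivatives at the expansion point and divide by k!.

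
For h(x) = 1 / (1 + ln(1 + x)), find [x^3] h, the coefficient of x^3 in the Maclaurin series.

Use the geometric series for the reciprocal, then substitute.
[x^0] = 1;  [x^1] = -1;  [x^2] = 3/2;  [x^3] = -7/3.

-7/3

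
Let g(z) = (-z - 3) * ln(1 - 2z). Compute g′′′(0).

60

Shift and add copies of the series according to the polynomial's terms.
The coefficient of z^3 in the expansion is 10, so g′′′(0) = 3! * (10) = 60.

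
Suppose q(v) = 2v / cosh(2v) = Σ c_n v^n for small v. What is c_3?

Write the quotient as an unknown series and match coefficients against numerator = denominator · series.

-4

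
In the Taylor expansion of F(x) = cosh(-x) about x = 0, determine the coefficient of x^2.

1/2

F(0) = 1
F′(0) = 0
F′′(0) = 1
The Taylor polynomial is Σ F^(k)(0)/k! · x^k.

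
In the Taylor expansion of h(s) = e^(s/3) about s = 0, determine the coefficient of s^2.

1/18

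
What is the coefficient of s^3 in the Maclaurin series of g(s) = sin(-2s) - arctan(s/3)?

109/81

Combine the two series term by term.
[s^0] = 0;  [s^1] = -7/3;  [s^2] = 0;  [s^3] = 109/81.
So c_3 = g′′′(0)/3! = 109/81.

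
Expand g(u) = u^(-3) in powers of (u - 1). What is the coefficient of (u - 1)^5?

-21

g(1) = 1
g′(1) = -3
g′′(1) = 12
g′′′(1) = -60
g^(4)(1) = 360
g^(5)(1) = -2520
The Taylor polynomial is Σ g^(k)(1)/k! · (u - 1)^k.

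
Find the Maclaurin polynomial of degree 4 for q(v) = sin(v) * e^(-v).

Expand each factor separately, then convolve coefficients.
q(0) = 0
q′(0) = 1
q′′(0) = -2
q′′′(0) = 2
q^(4)(0) = 0
Dividing each by k! gives the coefficients c_0, ..., c_4.

v^3/3 - v^2 + v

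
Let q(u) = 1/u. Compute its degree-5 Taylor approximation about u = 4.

-(u - 4)^5/4096 + (u - 4)^4/1024 - (u - 4)^3/256 + (u - 4)^2/64 - (u - 4)/16 + 1/4

q(4) = 1/4
q′(4) = -1/16
q′′(4) = 1/32
q′′′(4) = -3/128
q^(4)(4) = 3/128
q^(5)(4) = -15/512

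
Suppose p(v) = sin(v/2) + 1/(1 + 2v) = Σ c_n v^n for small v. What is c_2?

4

Add the two expansions coefficient-wise.
p(0) = 1
p′(0) = -3/2
p′′(0) = 8
So c_2 = p′′(0)/2! = 4.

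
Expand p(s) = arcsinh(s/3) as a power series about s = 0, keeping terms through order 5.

p(0) = 0
p′(0) = 1/3
p′′(0) = 0
p′′′(0) = -1/27
p^(4)(0) = 0
p^(5)(0) = 1/27
The Taylor polynomial is Σ p^(k)(0)/k! · s^k.

s^5/3240 - s^3/162 + s/3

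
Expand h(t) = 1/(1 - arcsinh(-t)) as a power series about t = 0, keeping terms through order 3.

Plug the Maclaurin series of the inner function into that of the outer and collect terms.
h(0) = 1
h′(0) = -1
h′′(0) = 2
h′′′(0) = -5
Dividing each by k! gives the coefficients c_0, ..., c_3.

-5*t^3/6 + t^2 - t + 1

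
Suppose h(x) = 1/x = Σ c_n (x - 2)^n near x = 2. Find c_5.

Use the known series and substitute for the argument.
So c_5 = h^(5)(2)/5! = -1/64.

-1/64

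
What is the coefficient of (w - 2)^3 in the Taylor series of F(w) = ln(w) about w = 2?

1/24

F(2) = ln(2)
F′(2) = 1/2
F′′(2) = -1/4
F′′′(2) = 1/4
The Taylor polynomial is Σ F^(k)(2)/k! · (w - 2)^k.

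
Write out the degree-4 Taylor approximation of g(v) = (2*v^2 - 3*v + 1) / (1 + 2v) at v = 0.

Distribute the polynomial across the series and collect like powers.
g(0) = 1
g′(0) = -5
g′′(0) = 24
g′′′(0) = -144
g^(4)(0) = 1152

48*v^4 - 24*v^3 + 12*v^2 - 5*v + 1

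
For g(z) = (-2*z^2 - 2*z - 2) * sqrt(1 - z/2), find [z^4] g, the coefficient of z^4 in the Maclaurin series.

85/1024

Distribute the polynomial across the series and collect like powers.
g(0) = -2
g′(0) = -3/2
g′′(0) = -23/8
g′′′(0) = 111/32
g^(4)(0) = 255/128
So c_4 = g^(4)(0)/4! = 85/1024.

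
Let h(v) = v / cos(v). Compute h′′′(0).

3

Divide the numerator series by the denominator series (power-series long division).
The coefficient of v^3 in the expansion is 1/2, so h′′′(0) = 3! * (1/2) = 3.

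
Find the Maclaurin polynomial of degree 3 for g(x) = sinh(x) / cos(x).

2*x^3/3 + x

Write the quotient as an unknown series and match coefficients against numerator = denominator · series.
g(0) = 0
g′(0) = 1
g′′(0) = 0
g′′′(0) = 4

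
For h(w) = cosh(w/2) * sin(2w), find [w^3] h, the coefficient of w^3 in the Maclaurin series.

Multiply the two series term by term and collect like powers.
[w^0] = 0;  [w^1] = 2;  [w^2] = 0;  [w^3] = -13/12.

-13/12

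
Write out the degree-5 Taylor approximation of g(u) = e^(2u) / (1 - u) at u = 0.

Expand each factor separately, then convolve coefficients.
g(0) = 1
g′(0) = 3
g′′(0) = 10
g′′′(0) = 38
g^(4)(0) = 168
g^(5)(0) = 872

109*u^5/15 + 7*u^4 + 19*u^3/3 + 5*u^2 + 3*u + 1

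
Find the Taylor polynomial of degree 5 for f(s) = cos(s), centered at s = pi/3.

Apply the Taylor formula c_k = f^(k)(a)/k!.
f(pi/3) = 1/2
f′(pi/3) = -sqrt(3)/2
f′′(pi/3) = -1/2
f′′′(pi/3) = sqrt(3)/2
f^(4)(pi/3) = 1/2
f^(5)(pi/3) = -sqrt(3)/2

-sqrt(3)*(s - pi/3)^5/240 + (s - pi/3)^4/48 + sqrt(3)*(s - pi/3)^3/12 - (s - pi/3)^2/4 - sqrt(3)*(s - pi/3)/2 + 1/2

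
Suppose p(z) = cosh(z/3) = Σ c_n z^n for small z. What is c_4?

1/1944

Apply the Taylor formula c_k = f^(k)(a)/k!.
[z^0] = 1;  [z^1] = 0;  [z^2] = 1/18;  [z^3] = 0;  [z^4] = 1/1944.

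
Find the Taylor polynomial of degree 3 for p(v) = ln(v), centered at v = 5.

(v - 5)^3/375 - (v - 5)^2/50 + (v - 5)/5 + ln(5)

p(5) = ln(5)
p′(5) = 1/5
p′′(5) = -1/25
p′′′(5) = 2/125
The Taylor polynomial is Σ p^(k)(5)/k! · (v - 5)^k.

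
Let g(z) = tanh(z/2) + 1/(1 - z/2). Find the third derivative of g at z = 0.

1/2

Expand each term separately and add.
The coefficient of z^3 in the expansion is 1/12, so g′′′(0) = 3! * (1/12) = 1/2.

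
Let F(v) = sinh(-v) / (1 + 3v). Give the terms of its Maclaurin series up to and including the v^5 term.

-9901*v^5/120 + 55*v^4/2 - 55*v^3/6 + 3*v^2 - v

Multiply the two series term by term and collect like powers.
F(0) = 0
F′(0) = -1
F′′(0) = 6
F′′′(0) = -55
F^(4)(0) = 660
F^(5)(0) = -9901
Dividing each by k! gives the coefficients c_0, ..., c_5.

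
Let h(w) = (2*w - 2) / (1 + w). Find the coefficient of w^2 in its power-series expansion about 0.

Distribute the polynomial across the series and collect like powers.
[w^0] = -2;  [w^1] = 4;  [w^2] = -4.

-4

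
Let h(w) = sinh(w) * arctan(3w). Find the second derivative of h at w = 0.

6

Write out both Maclaurin series and multiply, keeping only the needed powers.
The coefficient of w^2 in the expansion is 3, so h′′(0) = 2! * (3) = 6.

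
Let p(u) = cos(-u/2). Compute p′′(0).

-1/4

Use the known series and substitute for the argument.
The coefficient of u^2 in the expansion is -1/8, so p′′(0) = 2! * (-1/8) = -1/4.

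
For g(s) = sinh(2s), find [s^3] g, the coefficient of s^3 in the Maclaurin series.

4/3

[s^0] = 0;  [s^1] = 2;  [s^2] = 0;  [s^3] = 4/3.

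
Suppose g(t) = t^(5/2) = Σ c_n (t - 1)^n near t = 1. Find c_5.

Apply the Taylor formula c_k = f^(k)(a)/k!.

3/256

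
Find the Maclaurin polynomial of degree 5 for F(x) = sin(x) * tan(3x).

17*x^4/2 + 3*x^2

Write out both Maclaurin series and multiply, keeping only the needed powers.
F(0) = 0
F′(0) = 0
F′′(0) = 6
F′′′(0) = 0
F^(4)(0) = 204
F^(5)(0) = 0
The Taylor polynomial is Σ F^(k)(0)/k! · x^k.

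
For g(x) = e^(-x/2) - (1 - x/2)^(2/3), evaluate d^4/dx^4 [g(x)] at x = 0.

137/1296

Add the two expansions coefficient-wise.
From the series, [x^4] g = 137/31104; multiply by 4! = 24 to get 137/1296.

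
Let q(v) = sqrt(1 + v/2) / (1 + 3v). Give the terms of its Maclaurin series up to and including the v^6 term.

43613091*v^6/65536 - 1817213*v^5/8192 + 151435*v^4/2048 - 3155*v^3/128 + 263*v^2/32 - 11*v/4 + 1

Write out both Maclaurin series and multiply, keeping only the needed powers.
q(0) = 1
q′(0) = -11/4
q′′(0) = 263/16
q′′′(0) = -9465/64
q^(4)(0) = 454305/256
q^(5)(0) = -27258195/1024
q^(6)(0) = 1962589095/4096
Then c_k = q^(k)(0)/k! gives each Taylor coefficient.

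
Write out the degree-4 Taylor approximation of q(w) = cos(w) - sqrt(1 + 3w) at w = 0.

1231*w^4/384 - 27*w^3/16 + 5*w^2/8 - 3*w/2

Add the two expansions coefficient-wise.
q(0) = 0
q′(0) = -3/2
q′′(0) = 5/4
q′′′(0) = -81/8
q^(4)(0) = 1231/16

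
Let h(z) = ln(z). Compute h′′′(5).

2/125

The coefficient of (z - 5)^3 in the expansion is 1/375, so h′′′(5) = 3! * (1/375) = 2/125.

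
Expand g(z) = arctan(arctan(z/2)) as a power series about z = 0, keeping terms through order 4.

Plug the Maclaurin series of the inner function into that of the outer and collect terms.
[z^0] = 0;  [z^1] = 1/2;  [z^2] = 0;  [z^3] = -1/12;  [z^4] = 0.

-z^3/12 + z/2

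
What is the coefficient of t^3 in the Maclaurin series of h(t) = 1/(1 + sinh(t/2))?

-7/48

Substitute the inner expansion into the outer series and collect powers.
h(0) = 1
h′(0) = -1/2
h′′(0) = 1/2
h′′′(0) = -7/8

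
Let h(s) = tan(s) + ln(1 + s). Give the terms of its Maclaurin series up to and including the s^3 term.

Add the two expansions coefficient-wise.
[s^0] = 0;  [s^1] = 2;  [s^2] = -1/2;  [s^3] = 2/3.

2*s^3/3 - s^2/2 + 2*s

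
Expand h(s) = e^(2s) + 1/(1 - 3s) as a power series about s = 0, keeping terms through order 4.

Add the two expansions coefficient-wise.
h(0) = 2
h′(0) = 5
h′′(0) = 22
h′′′(0) = 170
h^(4)(0) = 1960
Dividing each by k! gives the coefficients c_0, ..., c_4.

245*s^4/3 + 85*s^3/3 + 11*s^2 + 5*s + 2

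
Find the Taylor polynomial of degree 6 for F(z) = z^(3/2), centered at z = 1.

Apply the Taylor formula c_k = f^(k)(a)/k!.
F(1) = 1
F′(1) = 3/2
F′′(1) = 3/4
F′′′(1) = -3/8
F^(4)(1) = 9/16
F^(5)(1) = -45/32
F^(6)(1) = 315/64
Then c_k = F^(k)(1)/k! gives each Taylor coefficient.

7*(z - 1)^6/1024 - 3*(z - 1)^5/256 + 3*(z - 1)^4/128 - (z - 1)^3/16 + 3*(z - 1)^2/8 + 3*(z - 1)/2 + 1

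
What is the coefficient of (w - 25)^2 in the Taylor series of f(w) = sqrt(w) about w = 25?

f(25) = 5
f′(25) = 1/10
f′′(25) = -1/500
So c_2 = f′′(25)/2! = -1/1000.

-1/1000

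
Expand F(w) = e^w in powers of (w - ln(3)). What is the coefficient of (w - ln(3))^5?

1/40

Apply the Taylor formula c_k = f^(k)(a)/k!.
F(ln(3)) = 3
F′(ln(3)) = 3
F′′(ln(3)) = 3
F′′′(ln(3)) = 3
F^(4)(ln(3)) = 3
F^(5)(ln(3)) = 3
Dividing each by k! gives the coefficients c_0, ..., c_5.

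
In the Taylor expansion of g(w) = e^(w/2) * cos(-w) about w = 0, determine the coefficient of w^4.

-7/384

Multiply the two series term by term and collect like powers.
g(0) = 1
g′(0) = 1/2
g′′(0) = -3/4
g′′′(0) = -11/8
g^(4)(0) = -7/16
Then c_k = g^(k)(0)/k! gives each Taylor coefficient.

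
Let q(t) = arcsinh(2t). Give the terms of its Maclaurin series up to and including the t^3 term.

Apply the Taylor formula c_k = f^(k)(a)/k!.
[t^0] = 0;  [t^1] = 2;  [t^2] = 0;  [t^3] = -4/3.

-4*t^3/3 + 2*t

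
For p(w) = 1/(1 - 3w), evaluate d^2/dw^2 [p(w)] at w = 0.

From the series, [w^2] p = 9; multiply by 2! = 2 to get 18.

18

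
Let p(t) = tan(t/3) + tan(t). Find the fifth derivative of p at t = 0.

Expand each term separately and add.
From the series, [t^5] p = 488/3645; multiply by 5! = 120 to get 3904/243.

3904/243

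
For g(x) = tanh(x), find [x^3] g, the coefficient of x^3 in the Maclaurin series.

-1/3

g(0) = 0
g′(0) = 1
g′′(0) = 0
g′′′(0) = -2
Then c_k = g^(k)(0)/k! gives each Taylor coefficient.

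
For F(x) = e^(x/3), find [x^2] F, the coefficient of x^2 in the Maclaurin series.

Differentiate repeatedly and evaluate at the center.
[x^0] = 1;  [x^1] = 1/3;  [x^2] = 1/18.

1/18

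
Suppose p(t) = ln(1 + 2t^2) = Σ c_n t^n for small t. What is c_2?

c_2 = p′′(0)/2! = 2.

2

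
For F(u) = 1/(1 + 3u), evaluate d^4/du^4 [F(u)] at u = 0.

1944

Compute the successive derivatives at the expansion point and divide by k!.
From the series, [u^4] F = 81; multiply by 4! = 24 to get 1944.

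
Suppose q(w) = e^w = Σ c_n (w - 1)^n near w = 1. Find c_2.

e/2

q(1) = e
q′(1) = e
q′′(1) = e
So c_2 = q′′(1)/2! = e/2.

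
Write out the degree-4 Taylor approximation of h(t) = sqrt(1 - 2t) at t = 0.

h(0) = 1
h′(0) = -1
h′′(0) = -1
h′′′(0) = -3
h^(4)(0) = -15
The Taylor polynomial is Σ h^(k)(0)/k! · t^k.

-5*t^4/8 - t^3/2 - t^2/2 - t + 1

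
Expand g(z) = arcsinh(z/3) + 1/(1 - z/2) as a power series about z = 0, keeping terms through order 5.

409*z^5/12960 + z^4/16 + 77*z^3/648 + z^2/4 + 5*z/6 + 1

Add the two expansions coefficient-wise.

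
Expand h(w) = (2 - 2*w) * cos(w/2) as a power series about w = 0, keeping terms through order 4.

Shift and add copies of the series according to the polynomial's terms.

w^4/192 + w^3/4 - w^2/4 - 2*w + 2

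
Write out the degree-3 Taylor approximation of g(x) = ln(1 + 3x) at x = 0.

Use the known series and substitute for the argument.
[x^0] = 0;  [x^1] = 3;  [x^2] = -9/2;  [x^3] = 9.

9*x^3 - 9*x^2/2 + 3*x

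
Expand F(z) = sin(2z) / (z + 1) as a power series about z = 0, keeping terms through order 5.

Expand 1/(denominator) as a geometric series and multiply by the numerator's series.

14*z^5/15 - 2*z^4/3 + 2*z^3/3 - 2*z^2 + 2*z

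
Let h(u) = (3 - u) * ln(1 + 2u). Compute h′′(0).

Distribute the polynomial across the series and collect like powers.
The coefficient of u^2 in the expansion is -8, so h′′(0) = 2! * (-8) = -16.

-16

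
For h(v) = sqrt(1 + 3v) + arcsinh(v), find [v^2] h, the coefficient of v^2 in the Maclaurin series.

Expand each term separately and add.
[v^0] = 1;  [v^1] = 5/2;  [v^2] = -9/8.
So c_2 = h′′(0)/2! = -9/8.

-9/8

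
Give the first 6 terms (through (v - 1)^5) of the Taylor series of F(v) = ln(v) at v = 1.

(v - 1)^5/5 - (v - 1)^4/4 + (v - 1)^3/3 - (v - 1)^2/2 + (v - 1)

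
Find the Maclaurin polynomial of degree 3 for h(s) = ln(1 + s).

Compute the successive derivatives at the expansion point and divide by k!.
h(0) = 0
h′(0) = 1
h′′(0) = -1
h′′′(0) = 2

s^3/3 - s^2/2 + s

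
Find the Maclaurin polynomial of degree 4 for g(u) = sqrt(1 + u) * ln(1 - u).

-5*u^4/12 - 11*u^3/24 - u^2 - u

Expand each factor separately, then convolve coefficients.
g(0) = 0
g′(0) = -1
g′′(0) = -2
g′′′(0) = -11/4
g^(4)(0) = -10
Dividing each by k! gives the coefficients c_0, ..., c_4.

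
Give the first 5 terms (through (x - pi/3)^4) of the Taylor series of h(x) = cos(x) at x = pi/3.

Differentiate repeatedly and evaluate at the center.
h(pi/3) = 1/2
h′(pi/3) = -sqrt(3)/2
h′′(pi/3) = -1/2
h′′′(pi/3) = sqrt(3)/2
h^(4)(pi/3) = 1/2

(x - pi/3)^4/48 + sqrt(3)*(x - pi/3)^3/12 - (x - pi/3)^2/4 - sqrt(3)*(x - pi/3)/2 + 1/2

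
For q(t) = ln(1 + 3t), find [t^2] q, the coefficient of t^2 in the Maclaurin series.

-9/2

q(0) = 0
q′(0) = 3
q′′(0) = -9
So c_2 = q′′(0)/2! = -9/2.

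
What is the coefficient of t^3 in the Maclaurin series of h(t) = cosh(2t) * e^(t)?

13/6

Take the Cauchy product of the two expansions.
h(0) = 1
h′(0) = 1
h′′(0) = 5
h′′′(0) = 13
So c_3 = h′′′(0)/3! = 13/6.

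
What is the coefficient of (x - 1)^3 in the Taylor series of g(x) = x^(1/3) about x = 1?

5/81

g(1) = 1
g′(1) = 1/3
g′′(1) = -2/9
g′′′(1) = 10/27
The Taylor polynomial is Σ g^(k)(1)/k! · (x - 1)^k.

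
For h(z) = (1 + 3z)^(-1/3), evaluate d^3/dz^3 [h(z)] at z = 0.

-28

The coefficient of z^3 in the expansion is -14/3, so h′′′(0) = 3! * (-14/3) = -28.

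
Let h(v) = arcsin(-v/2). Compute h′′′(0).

Compute the successive derivatives at the expansion point and divide by k!.
The coefficient of v^3 in the expansion is -1/48, so h′′′(0) = 3! * (-1/48) = -1/8.

-1/8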